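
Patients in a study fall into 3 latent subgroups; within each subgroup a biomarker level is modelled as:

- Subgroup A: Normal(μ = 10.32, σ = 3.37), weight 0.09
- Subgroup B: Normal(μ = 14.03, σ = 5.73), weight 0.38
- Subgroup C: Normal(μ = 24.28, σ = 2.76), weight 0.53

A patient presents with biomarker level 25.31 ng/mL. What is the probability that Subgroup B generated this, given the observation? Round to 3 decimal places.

0.051

P(component k | x) = π_k·f_k(x) / marginal(x), where marginal(x) = Σ_j π_j·f_j(x).
Normal densities:
  f_A = 5.98341e-06
  f_B = 0.0100285
  f_C = 0.134821
Multiply by the mixture weights:
  π_A·f_A = 0.09 × 5.98341e-06 = 5.38507e-07
  π_B·f_B = 0.38 × 0.0100285 = 0.00381085
  π_C·f_C = 0.53 × 0.134821 = 0.0714554
Marginal: 5.38507e-07 + 0.00381085 + 0.0714554 = 0.0752667
So the posterior for Subgroup B is 0.00381085 / 0.0752667 ≈ 0.051.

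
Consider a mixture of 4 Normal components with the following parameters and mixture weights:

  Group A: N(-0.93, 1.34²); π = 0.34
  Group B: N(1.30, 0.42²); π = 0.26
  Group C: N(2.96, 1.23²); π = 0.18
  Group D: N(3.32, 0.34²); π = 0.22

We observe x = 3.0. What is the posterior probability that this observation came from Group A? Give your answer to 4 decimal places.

0.0061

Posterior ∝ prior × likelihood, so P(k | x) ∝ π_k f_k(x); normalise over all components.
Normal densities:
  L_A = 0.00403652
  L_B = 0.000263081
  L_C = 0.324172
  L_D = 0.753493
Prior × likelihood for each component:
  π_A·L_A = 0.34 × 0.00403652 = 0.00137242
  π_B·L_B = 0.26 × 0.000263081 = 6.84011e-05
  π_C·L_C = 0.18 × 0.324172 = 0.0583509
  π_D·L_D = 0.22 × 0.753493 = 0.165768
Evidence: 0.00137242 + 6.84011e-05 + 0.0583509 + 0.165768 = 0.22556
Responsibility of Group A: 0.00137242 / 0.22556 ≈ 0.0061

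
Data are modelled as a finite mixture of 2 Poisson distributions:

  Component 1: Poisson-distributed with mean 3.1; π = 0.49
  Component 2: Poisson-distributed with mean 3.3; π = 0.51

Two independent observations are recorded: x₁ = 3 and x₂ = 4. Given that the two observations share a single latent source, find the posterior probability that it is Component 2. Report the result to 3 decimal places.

0.519

By Bayes' theorem, P(k | x) = P(Z=k) f_k(x) / Σ_j P(Z=j) f_j(x).
Since both observations come from the same component, the likelihood for component k is f_k(x₁)·f_k(x₂).
  f_1 = [0.223677] × [0.17335] = 0.0387743
  f_2 = [0.220912] × [0.182252] = 0.0402616
Weight by the priors:
  P(Z=1)·f_1 = 0.49 × 0.0387743 = 0.0189994
  P(Z=2)·f_2 = 0.51 × 0.0402616 = 0.0205334
Sum: 0.0189994 + 0.0205334 = 0.0395328
Responsibility of Component 2: 0.0205334 / 0.0395328 ≈ 0.519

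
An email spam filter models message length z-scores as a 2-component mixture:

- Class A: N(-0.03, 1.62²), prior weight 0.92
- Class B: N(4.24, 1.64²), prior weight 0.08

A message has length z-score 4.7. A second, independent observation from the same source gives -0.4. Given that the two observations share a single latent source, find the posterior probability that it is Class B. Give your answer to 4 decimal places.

Posterior ∝ prior × likelihood, so P(k | x) ∝ w_k f_k(x); normalise over all components.
Since both observations come from the same component, the likelihood for component k is f_k(x₁)·f_k(x₂).
  p_A = [(1/(1.62·√(2π)))·exp(−(4.7−-0.03)²/(2·1.62²)) = 0.246261·exp(-4.26248) = 0.00346916] × [0.239921] = 0.000832323
  p_B = [(1/(1.64·√(2π)))·exp(−(4.7−4.24)²/(2·1.64²)) = 0.243257·exp(-0.03934) = 0.233874] × [0.00444483] = 0.00103953
Weight by the priors:
  w_A·p_A = 0.92 × 0.000832323 = 0.000765737
  w_B·p_B = 0.08 × 0.00103953 = 8.31625e-05
Normaliser: 0.000765737 + 8.31625e-05 = 0.000848899
So the posterior for Class B is 8.31625e-05 / 0.000848899 ≈ 0.0980.

0.0980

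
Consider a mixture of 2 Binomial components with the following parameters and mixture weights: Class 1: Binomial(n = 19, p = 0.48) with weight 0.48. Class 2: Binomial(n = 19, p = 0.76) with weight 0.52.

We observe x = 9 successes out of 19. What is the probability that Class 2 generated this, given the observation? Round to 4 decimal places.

Apply Bayes' rule: the posterior for each component is proportional to its prior times its likelihood at x.
Component likelihoods at x = 9 successes out of 19:
  L_1 = C(19,9)·0.48^9·0.52^10 = 92378·0.00135261·0.00144555 = 0.180623
  L_2 = C(19,9)·0.76^9·0.24^10 = 92378·0.0845906·6.34034e-07 = 0.00495454
Unnormalised posteriors:
  π_1·L_1 = 0.48 × 0.180623 = 0.0866991
  π_2·L_2 = 0.52 × 0.00495454 = 0.00257636
Denominator: 0.0866991 + 0.00257636 = 0.0892754
Responsibility of Class 2: 0.00257636 / 0.0892754 ≈ 0.0289

0.0289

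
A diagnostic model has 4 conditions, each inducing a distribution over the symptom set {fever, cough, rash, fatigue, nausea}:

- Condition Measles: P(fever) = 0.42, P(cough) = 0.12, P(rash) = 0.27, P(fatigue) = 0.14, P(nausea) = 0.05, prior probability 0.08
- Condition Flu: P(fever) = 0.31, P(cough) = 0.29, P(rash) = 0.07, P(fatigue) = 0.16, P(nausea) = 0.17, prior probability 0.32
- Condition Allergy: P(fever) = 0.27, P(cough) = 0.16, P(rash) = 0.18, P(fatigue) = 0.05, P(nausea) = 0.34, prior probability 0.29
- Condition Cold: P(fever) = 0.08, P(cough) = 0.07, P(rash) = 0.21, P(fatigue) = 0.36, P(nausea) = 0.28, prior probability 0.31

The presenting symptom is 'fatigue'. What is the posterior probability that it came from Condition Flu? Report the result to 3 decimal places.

Apply Bayes' rule: the posterior for each component is proportional to its prior times its likelihood at x.
Evaluate each component's likelihood at the observed value:
  L_Measles = P(fatigue | comp) = 0.14
  L_Flu = P(fatigue | comp) = 0.16
  L_Allergy = P(fatigue | comp) = 0.05
  L_Cold = P(fatigue | comp) = 0.36
Multiply by the mixture weights:
  w_Measles·L_Measles = 0.08 × 0.14 = 0.0112
  w_Flu·L_Flu = 0.32 × 0.16 = 0.0512
  w_Allergy·L_Allergy = 0.29 × 0.05 = 0.0145
  w_Cold·L_Cold = 0.31 × 0.36 = 0.1116
Evidence: 0.0112 + 0.0512 + 0.0145 + 0.1116 = 0.1885
P(Condition Flu | x) ≈ 0.272

0.272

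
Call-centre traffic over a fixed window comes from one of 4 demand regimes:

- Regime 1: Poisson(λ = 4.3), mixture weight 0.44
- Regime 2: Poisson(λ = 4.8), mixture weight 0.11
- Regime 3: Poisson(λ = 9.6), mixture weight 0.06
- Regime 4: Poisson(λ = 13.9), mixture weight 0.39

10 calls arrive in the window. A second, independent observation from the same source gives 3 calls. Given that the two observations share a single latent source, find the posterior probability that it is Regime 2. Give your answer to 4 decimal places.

0.2532

P(component k | x) = P(Z=k)·f_k(x) / marginal(x), where marginal(x) = Σ_j P(Z=j)·f_j(x).
Since both observations come from the same component, the likelihood for component k is f_k(x₁)·f_k(x₂).
  p_1 = [0.00808082] × [0.179799] = 0.00145292
  p_2 = [0.0147243] × [0.151691] = 0.00223355
  p_3 = [0.124086] × [0.00998701] = 0.00123925
  p_4 = [0.0681854] × [0.000411339] = 2.80473e-05
Unnormalised posteriors:
  P(Z=1)·p_1 = 0.44 × 0.00145292 = 0.000639287
  P(Z=2)·p_2 = 0.11 × 0.00223355 = 0.00024569
  P(Z=3)·p_3 = 0.06 × 0.00123925 = 7.43548e-05
  P(Z=4)·p_4 = 0.39 × 2.80473e-05 = 1.09385e-05
Sum: 0.000639287 + 0.00024569 + 7.43548e-05 + 1.09385e-05 = 0.00097027
P(Regime 2 | x₁,x₂) = 0.00024569 / 0.00097027 ≈ 0.2532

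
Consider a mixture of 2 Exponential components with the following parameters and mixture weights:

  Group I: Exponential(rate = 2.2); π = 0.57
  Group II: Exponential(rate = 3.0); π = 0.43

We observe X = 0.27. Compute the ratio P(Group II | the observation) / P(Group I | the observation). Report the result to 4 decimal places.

0.8289

Only the two components matter; the odds are (π_i f_i(x)) / (π_j f_j(x)).
Component likelihoods at x = 0.27:
  L_I = 1.21465
  L_II = 1.33457
Posterior odds = (π_II·L_II) / (π_I·L_I) = (0.43·1.33457) / (0.57·1.21465) = 0.573867 / 0.692351 ≈ 0.8289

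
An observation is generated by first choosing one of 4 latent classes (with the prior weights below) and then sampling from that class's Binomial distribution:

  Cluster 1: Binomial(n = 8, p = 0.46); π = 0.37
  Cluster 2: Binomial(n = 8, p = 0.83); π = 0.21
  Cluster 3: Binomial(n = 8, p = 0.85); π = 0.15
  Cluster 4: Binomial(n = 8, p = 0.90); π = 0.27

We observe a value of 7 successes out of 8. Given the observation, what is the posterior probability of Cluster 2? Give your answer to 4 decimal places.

The responsibility of component k is π_k f_k(x) divided by Σ_j π_j f_j(x).
Evaluate each component's likelihood at the observed value:
  p_1 = C(8,7)·0.46^7·0.54^1 = 8·0.00435818·0.54 = 0.0188273
  p_2 = C(8,7)·0.83^7·0.17^1 = 8·0.271361·0.17 = 0.36905
  p_3 = C(8,7)·0.85^7·0.15^1 = 8·0.320577·0.15 = 0.384693
  p_4 = C(8,7)·0.90^7·0.10^1 = 8·0.478297·0.1 = 0.382638
Prior × likelihood for each component:
  π_1·p_1 = 0.37 × 0.0188273 = 0.00696611
  π_2·p_2 = 0.21 × 0.36905 = 0.0775006
  π_3·p_3 = 0.15 × 0.384693 = 0.0577039
  π_4·p_4 = 0.27 × 0.382638 = 0.103312
Denominator: 0.00696611 + 0.0775006 + 0.0577039 + 0.103312 = 0.245483
P(Cluster 2 | the observation) = 0.0775006 / 0.245483 ≈ 0.3157

0.3157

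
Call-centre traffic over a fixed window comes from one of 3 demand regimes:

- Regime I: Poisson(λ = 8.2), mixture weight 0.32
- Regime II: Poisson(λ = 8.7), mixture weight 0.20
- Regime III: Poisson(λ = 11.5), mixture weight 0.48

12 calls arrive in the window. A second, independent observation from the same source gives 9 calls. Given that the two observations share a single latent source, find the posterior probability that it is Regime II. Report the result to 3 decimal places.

0.186

Posterior ∝ prior × likelihood, so P(k | x) ∝ w_k f_k(x); normalise over all components.
Since both observations come from the same component, the likelihood for component k is f_k(x₁)·f_k(x₂).
  f_I = [0.0529925] × [0.126866] = 0.00672297
  f_II = [0.0653931] × [0.131084] = 0.00857196
  f_III = [0.113149] × [0.0982044] = 0.0111117
Multiply by the mixture weights:
  w_I·f_I = 0.32 × 0.00672297 = 0.00215135
  w_II·f_II = 0.20 × 0.00857196 = 0.00171439
  w_III·f_III = 0.48 × 0.0111117 = 0.00533363
Normaliser: 0.00215135 + 0.00171439 + 0.00533363 = 0.00919937
Responsibility of Regime II: 0.00171439 / 0.00919937 ≈ 0.186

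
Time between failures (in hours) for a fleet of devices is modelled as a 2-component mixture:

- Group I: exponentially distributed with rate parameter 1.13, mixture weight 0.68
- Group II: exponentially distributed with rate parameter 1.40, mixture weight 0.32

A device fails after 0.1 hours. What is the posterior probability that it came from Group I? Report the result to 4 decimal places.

P(component k | x) = π_k·f_k(x) / marginal(x), where marginal(x) = Σ_j π_j·f_j(x).
Evaluate each component's likelihood at the observed value:
  f_I = 1.13·e^(−1.13·0.1) = 1.13·e^(−0.1130) = 1.00926
  f_II = 1.40·e^(−1.40·0.1) = 1.40·e^(−0.1400) = 1.2171
Prior × likelihood for each component:
  π_I·f_I = 0.68 × 1.00926 = 0.686297
  π_II·f_II = 0.32 × 1.2171 = 0.389472
Evidence: 0.686297 + 0.389472 = 1.07577
So the posterior for Group I is 0.686297 / 1.07577 ≈ 0.6380.

0.6380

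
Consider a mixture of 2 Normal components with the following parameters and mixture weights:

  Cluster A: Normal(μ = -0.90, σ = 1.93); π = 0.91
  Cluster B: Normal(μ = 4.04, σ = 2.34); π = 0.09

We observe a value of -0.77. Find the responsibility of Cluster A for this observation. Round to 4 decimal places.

0.9902

Posterior ∝ prior × likelihood, so P(k | x) ∝ π_k f_k(x); normalise over all components.
Normal densities:
  p_A = (1/(1.93·√(2π)))·exp(−(-0.77−-0.90)²/(2·1.93²)) = 0.206706·exp(-0.00227) = 0.206237
  p_B = (1/(2.34·√(2π)))·exp(−(-0.77−4.04)²/(2·2.34²)) = 0.170488·exp(-2.11265) = 0.0206148
Multiply by the mixture weights:
  π_A·p_A = 0.91 × 0.206237 = 0.187676
  π_B·p_B = 0.09 × 0.0206148 = 0.00185534
Marginal: 0.187676 + 0.00185534 = 0.189531
P(Cluster A | -0.77) = 0.187676 / 0.189531 ≈ 0.9902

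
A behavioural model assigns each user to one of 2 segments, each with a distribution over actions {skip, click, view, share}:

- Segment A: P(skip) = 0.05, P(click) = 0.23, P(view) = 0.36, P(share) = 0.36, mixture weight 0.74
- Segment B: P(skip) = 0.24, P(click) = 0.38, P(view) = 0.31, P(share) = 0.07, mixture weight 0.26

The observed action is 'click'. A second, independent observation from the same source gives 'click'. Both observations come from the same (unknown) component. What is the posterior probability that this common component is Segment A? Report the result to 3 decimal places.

0.510

The responsibility of component k is π_k f_k(x) divided by Σ_j π_j f_j(x).
Since both observations come from the same component, the likelihood for component k is f_k(x₁)·f_k(x₂).
  L_A = [0.23] × [0.23] = 0.0529
  L_B = [0.38] × [0.38] = 0.1444
Weight by the priors:
  π_A·L_A = 0.74 × 0.0529 = 0.039146
  π_B·L_B = 0.26 × 0.1444 = 0.037544
Marginal: 0.039146 + 0.037544 = 0.07669
P(Segment A | x₁,x₂) = 0.039146 / 0.07669 ≈ 0.510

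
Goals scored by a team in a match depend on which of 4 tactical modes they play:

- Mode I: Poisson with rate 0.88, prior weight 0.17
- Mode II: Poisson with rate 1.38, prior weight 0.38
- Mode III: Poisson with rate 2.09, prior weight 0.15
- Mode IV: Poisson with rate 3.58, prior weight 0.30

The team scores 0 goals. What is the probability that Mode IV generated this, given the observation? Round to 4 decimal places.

0.0433

The responsibility of component k is P(Z=k) f_k(x) divided by Σ_j P(Z=j) f_j(x).
Component likelihoods at x = 0 goals:
  p_I = e^(−0.88)·0.88^0/0! = 0.414783
  p_II = e^(−1.38)·1.38^0/0! = 0.251579
  p_III = e^(−2.09)·2.09^0/0! = 0.123687
  p_IV = e^(−3.58)·3.58^0/0! = 0.0278757
Multiply by the mixture weights:
  P(Z=I)·p_I = 0.17 × 0.414783 = 0.0705131
  P(Z=II)·p_II = 0.38 × 0.251579 = 0.0955999
  P(Z=III)·p_III = 0.15 × 0.123687 = 0.0185531
  P(Z=IV)·p_IV = 0.30 × 0.0278757 = 0.00836271
Sum: 0.0705131 + 0.0955999 + 0.0185531 + 0.00836271 = 0.193029
So the posterior for Mode IV is 0.00836271 / 0.193029 ≈ 0.0433.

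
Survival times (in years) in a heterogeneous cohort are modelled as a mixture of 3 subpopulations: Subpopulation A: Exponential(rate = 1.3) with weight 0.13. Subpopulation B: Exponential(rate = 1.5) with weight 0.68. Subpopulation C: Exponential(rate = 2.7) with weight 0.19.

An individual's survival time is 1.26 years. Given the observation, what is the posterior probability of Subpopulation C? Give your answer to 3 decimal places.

Posterior ∝ prior × likelihood, so P(k | x) ∝ π_k f_k(x); normalise over all components.
Evaluate each component's likelihood at the observed value:
  f_A = 1.3·e^(−1.3·1.26) = 1.3·e^(−1.6380) = 0.252679
  f_B = 1.5·e^(−1.5·1.26) = 1.5·e^(−1.8900) = 0.226608
  f_C = 2.7·e^(−2.7·1.26) = 2.7·e^(−3.4020) = 0.0899278
Unnormalised posteriors:
  π_A·f_A = 0.13 × 0.252679 = 0.0328483
  π_B·f_B = 0.68 × 0.226608 = 0.154093
  π_C·f_C = 0.19 × 0.0899278 = 0.0170863
Sum: 0.0328483 + 0.154093 + 0.0170863 = 0.204028
Responsibility of Subpopulation C: 0.0170863 / 0.204028 ≈ 0.084

0.084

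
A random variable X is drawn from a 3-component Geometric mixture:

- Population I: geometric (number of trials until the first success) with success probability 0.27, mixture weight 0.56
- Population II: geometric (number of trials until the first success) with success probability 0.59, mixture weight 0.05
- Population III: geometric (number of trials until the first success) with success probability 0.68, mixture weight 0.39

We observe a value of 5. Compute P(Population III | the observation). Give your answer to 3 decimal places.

P(component k | x) = w_k·f_k(x) / marginal(x), where marginal(x) = Σ_j w_j·f_j(x).
Evaluate each component's likelihood at the observed value:
  f_I = 0.0766753
  f_II = 0.016672
  f_III = 0.00713032
Prior × likelihood for each component:
  w_I·f_I = 0.56 × 0.0766753 = 0.0429381
  w_II·f_II = 0.05 × 0.016672 = 0.000833599
  w_III·f_III = 0.39 × 0.00713032 = 0.00278082
Marginal: 0.0429381 + 0.000833599 + 0.00278082 = 0.0465526
P(Population III | the observation) = 0.00278082 / 0.0465526 ≈ 0.060

0.060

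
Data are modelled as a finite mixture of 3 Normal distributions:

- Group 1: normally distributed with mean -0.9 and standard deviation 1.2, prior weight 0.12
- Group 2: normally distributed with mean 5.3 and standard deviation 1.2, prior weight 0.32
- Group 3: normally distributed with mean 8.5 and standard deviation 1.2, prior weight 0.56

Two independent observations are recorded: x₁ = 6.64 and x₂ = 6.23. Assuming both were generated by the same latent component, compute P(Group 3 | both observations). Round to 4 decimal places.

0.1814

P(component k | x) = w_k·f_k(x) / marginal(x), where marginal(x) = Σ_j w_j·f_j(x).
Since both observations come from the same component, the likelihood for component k is f_k(x₁)·f_k(x₂).
  L_1 = [(1/(1.2·√(2π)))·exp(−(6.64−-0.9)²/(2·1.2²)) = 0.332452·exp(-19.74014) = 8.88578e-10] × [7.17286e-09] = 6.37364e-18
  L_2 = [(1/(1.2·√(2π)))·exp(−(6.64−5.3)²/(2·1.2²)) = 0.332452·exp(-0.62347) = 0.178221] × [0.246209] = 0.0438796
  L_3 = [(1/(1.2·√(2π)))·exp(−(6.64−8.5)²/(2·1.2²)) = 0.332452·exp(-1.20125) = 0.100008] × [0.0555506] = 0.00555547
Multiply by the mixture weights:
  w_1·L_1 = 0.12 × 6.37364e-18 = 7.64837e-19
  w_2·L_2 = 0.32 × 0.0438796 = 0.0140415
  w_3·L_3 = 0.56 × 0.00555547 = 0.00311107
Marginal: 7.64837e-19 + 0.0140415 + 0.00311107 = 0.0171525
P(Group 3 | x) = 0.00311107 / 0.0171525 ≈ 0.1814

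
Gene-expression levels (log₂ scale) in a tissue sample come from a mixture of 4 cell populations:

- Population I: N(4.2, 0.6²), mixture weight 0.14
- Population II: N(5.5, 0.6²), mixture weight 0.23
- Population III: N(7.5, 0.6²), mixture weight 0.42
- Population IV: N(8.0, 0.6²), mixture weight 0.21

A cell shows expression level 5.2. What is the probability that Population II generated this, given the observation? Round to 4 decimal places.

0.8523

The responsibility of component k is π_k f_k(x) divided by Σ_j π_j f_j(x).
Evaluate each component's likelihood at the observed value:
  p_I = (1/(0.6·√(2π)))·exp(−(5.2−4.2)²/(2·0.6²)) = 0.664904·exp(-1.38889) = 0.165795
  p_II = (1/(0.6·√(2π)))·exp(−(5.2−5.5)²/(2·0.6²)) = 0.664904·exp(-0.12500) = 0.586776
  p_III = (1/(0.6·√(2π)))·exp(−(5.2−7.5)²/(2·0.6²)) = 0.664904·exp(-7.34722) = 0.000428451
  p_IV = (1/(0.6·√(2π)))·exp(−(5.2−8.0)²/(2·0.6²)) = 0.664904·exp(-10.88889) = 1.24101e-05
Weight by the priors:
  π_I·p_I = 0.14 × 0.165795 = 0.0232113
  π_II·p_II = 0.23 × 0.586776 = 0.134958
  π_III·p_III = 0.42 × 0.000428451 = 0.000179949
  π_IV·p_IV = 0.21 × 1.24101e-05 = 2.60612e-06
Marginal: 0.0232113 + 0.134958 + 0.000179949 + 2.60612e-06 = 0.158352
So the posterior for Population II is 0.134958 / 0.158352 ≈ 0.8523.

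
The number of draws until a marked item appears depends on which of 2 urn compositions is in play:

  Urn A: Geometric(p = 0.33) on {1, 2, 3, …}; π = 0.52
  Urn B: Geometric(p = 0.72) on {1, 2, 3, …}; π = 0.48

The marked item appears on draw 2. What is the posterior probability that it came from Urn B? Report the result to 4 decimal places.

The responsibility of component k is P(Z=k) f_k(x) divided by Σ_j P(Z=j) f_j(x).
Evaluate each component's likelihood at the observed value:
  f_A = 0.33·(1−0.33)^1 = 0.33·0.67 = 0.2211
  f_B = 0.72·(1−0.72)^1 = 0.72·0.28 = 0.2016
Unnormalised posteriors:
  P(Z=A)·f_A = 0.52 × 0.2211 = 0.114972
  P(Z=B)·f_B = 0.48 × 0.2016 = 0.096768
Evidence: 0.114972 + 0.096768 = 0.21174
P(Urn B | 2) = 0.096768 / 0.21174 ≈ 0.4570

0.4570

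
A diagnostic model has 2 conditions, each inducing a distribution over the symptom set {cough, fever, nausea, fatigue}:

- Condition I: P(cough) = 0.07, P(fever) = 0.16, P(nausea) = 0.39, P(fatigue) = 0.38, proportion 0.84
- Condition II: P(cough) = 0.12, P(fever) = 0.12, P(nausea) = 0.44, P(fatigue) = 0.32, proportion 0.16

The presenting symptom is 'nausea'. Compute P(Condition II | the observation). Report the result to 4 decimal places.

0.1769

By Bayes' theorem, P(k | x) = π_k f_k(x) / Σ_j π_j f_j(x).
Component likelihoods at x = 'nausea':
  p_I = P(nausea | comp) = 0.39
  p_II = P(nausea | comp) = 0.44
Prior × likelihood for each component:
  π_I·p_I = 0.84 × 0.39 = 0.3276
  π_II·p_II = 0.16 × 0.44 = 0.0704
Evidence: 0.3276 + 0.0704 = 0.398
Responsibility of Condition II: 0.0704 / 0.398 ≈ 0.1769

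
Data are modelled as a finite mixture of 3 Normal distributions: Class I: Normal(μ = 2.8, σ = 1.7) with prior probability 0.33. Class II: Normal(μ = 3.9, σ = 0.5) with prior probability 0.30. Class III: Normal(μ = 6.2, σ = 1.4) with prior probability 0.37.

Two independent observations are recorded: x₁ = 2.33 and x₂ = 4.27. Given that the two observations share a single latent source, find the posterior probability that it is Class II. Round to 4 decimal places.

0.0787

P(component k | x) = π_k·f_k(x) / marginal(x), where marginal(x) = Σ_j π_j·f_j(x).
Since both observations come from the same component, the likelihood for component k is f_k(x₁)·f_k(x₂).
  p_I = [(1/(1.7·√(2π)))·exp(−(2.33−2.8)²/(2·1.7²)) = 0.234672·exp(-0.03822) = 0.225872] × [0.161472] = 0.036472
  p_II = [(1/(0.5·√(2π)))·exp(−(2.33−3.9)²/(2·0.5²)) = 0.797885·exp(-4.92980) = 0.00576707] × [0.606779] = 0.00349933
  p_III = [(1/(1.4·√(2π)))·exp(−(2.33−6.2)²/(2·1.4²)) = 0.284959·exp(-3.82064) = 0.00624454] × [0.11018] = 0.000688023
Unnormalised posteriors:
  π_I·p_I = 0.33 × 0.036472 = 0.0120358
  π_II·p_II = 0.30 × 0.00349933 = 0.0010498
  π_III·p_III = 0.37 × 0.000688023 = 0.000254568
Marginal: 0.0120358 + 0.0010498 + 0.000254568 = 0.0133401
Responsibility of Class II: 0.0010498 / 0.0133401 ≈ 0.0787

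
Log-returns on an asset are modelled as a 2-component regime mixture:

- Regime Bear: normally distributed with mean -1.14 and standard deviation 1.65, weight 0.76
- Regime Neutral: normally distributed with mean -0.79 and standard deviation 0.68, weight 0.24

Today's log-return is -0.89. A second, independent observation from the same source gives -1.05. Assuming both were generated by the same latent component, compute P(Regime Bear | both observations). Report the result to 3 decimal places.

Apply Bayes' rule: the posterior for each component is proportional to its prior times its likelihood at x.
Since both observations come from the same component, the likelihood for component k is f_k(x₁)·f_k(x₂).
  L_Bear = [(1/(1.65·√(2π)))·exp(−(-0.89−-1.14)²/(2·1.65²)) = 0.241783·exp(-0.01148) = 0.239024] × [0.241424] = 0.057706
  L_Neutral = [(1/(0.68·√(2π)))·exp(−(-0.89−-0.79)²/(2·0.68²)) = 0.586680·exp(-0.01081) = 0.58037] × [0.545325] = 0.31649
Prior × likelihood for each component:
  P(Z=Bear)·L_Bear = 0.76 × 0.057706 = 0.0438566
  P(Z=Neutral)·L_Neutral = 0.24 × 0.31649 = 0.0759577
Evidence: 0.0438566 + 0.0759577 = 0.119814
P(Regime Bear | x) = 0.0438566 / 0.119814 ≈ 0.366

0.366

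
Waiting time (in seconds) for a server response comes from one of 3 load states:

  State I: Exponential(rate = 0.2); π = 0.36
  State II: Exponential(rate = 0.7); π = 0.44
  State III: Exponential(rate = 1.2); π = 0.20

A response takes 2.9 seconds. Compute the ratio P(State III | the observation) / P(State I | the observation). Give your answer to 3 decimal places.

0.183

Posterior odds = (w_i f_i(x)) / (w_j f_j(x)); the normalising sum cancels.
Component likelihoods at x = 2.9 seconds:
  f_I = 0.11198
  f_II = 0.0919349
  f_III = 0.0369689
0.00739378 / 0.0403127 ≈ 0.183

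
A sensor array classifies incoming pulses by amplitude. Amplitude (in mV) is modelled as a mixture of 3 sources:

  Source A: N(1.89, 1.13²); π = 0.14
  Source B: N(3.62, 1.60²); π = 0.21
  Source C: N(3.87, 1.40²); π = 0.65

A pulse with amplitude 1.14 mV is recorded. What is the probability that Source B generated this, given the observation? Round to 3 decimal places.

By Bayes' theorem, P(k | x) = P(Z=k) f_k(x) / Σ_j P(Z=j) f_j(x).
Normal densities:
  p_A = (1/(1.13·√(2π)))·exp(−(1.14−1.89)²/(2·1.13²)) = 0.353046·exp(-0.22026) = 0.283253
  p_B = (1/(1.60·√(2π)))·exp(−(1.14−3.62)²/(2·1.60²)) = 0.249339·exp(-1.20125) = 0.0750056
  p_C = (1/(1.40·√(2π)))·exp(−(1.14−3.87)²/(2·1.40²)) = 0.284959·exp(-1.90125) = 0.0425676
Prior × likelihood for each component:
  P(Z=A)·p_A = 0.14 × 0.283253 = 0.0396554
  P(Z=B)·p_B = 0.21 × 0.0750056 = 0.0157512
  P(Z=C)·p_C = 0.65 × 0.0425676 = 0.027669
Evidence: 0.0396554 + 0.0157512 + 0.027669 = 0.0830755
So the posterior for Source B is 0.0157512 / 0.0830755 ≈ 0.190.

0.190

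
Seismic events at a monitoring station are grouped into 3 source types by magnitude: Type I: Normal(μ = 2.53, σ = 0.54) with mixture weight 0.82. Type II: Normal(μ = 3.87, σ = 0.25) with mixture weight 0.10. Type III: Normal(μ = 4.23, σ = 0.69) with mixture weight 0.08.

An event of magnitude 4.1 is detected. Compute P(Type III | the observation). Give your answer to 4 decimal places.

P(component k | x) = P(Z=k)·f_k(x) / marginal(x), where marginal(x) = Σ_j P(Z=j)·f_j(x).
Component likelihoods at x = 4.1:
  L_I = 0.0107886
  L_II = 1.04515
  L_III = 0.568006
Weight by the priors:
  P(Z=I)·L_I = 0.82 × 0.0107886 = 0.00884669
  P(Z=II)·L_II = 0.10 × 1.04515 = 0.104515
  P(Z=III)·L_III = 0.08 × 0.568006 = 0.0454405
Marginal: 0.00884669 + 0.104515 + 0.0454405 = 0.158802
So the posterior for Type III is 0.0454405 / 0.158802 ≈ 0.2861.

0.2861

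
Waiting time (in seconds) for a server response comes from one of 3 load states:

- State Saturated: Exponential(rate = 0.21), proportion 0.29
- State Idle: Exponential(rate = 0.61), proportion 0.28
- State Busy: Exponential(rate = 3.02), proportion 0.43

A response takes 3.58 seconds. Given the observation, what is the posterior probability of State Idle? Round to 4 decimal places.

P(component k | x) = π_k·f_k(x) / marginal(x), where marginal(x) = Σ_j π_j·f_j(x).
Component likelihoods at x = 3.58 seconds:
  L_Saturated = 0.21·e^(−0.21·3.58) = 0.21·e^(−0.7518) = 0.0990186
  L_Idle = 0.61·e^(−0.61·3.58) = 0.61·e^(−2.1838) = 0.0686938
  L_Busy = 3.02·e^(−3.02·3.58) = 3.02·e^(−10.8116) = 6.0896e-05
Prior × likelihood for each component:
  π_Saturated·L_Saturated = 0.29 × 0.0990186 = 0.0287154
  π_Idle·L_Idle = 0.28 × 0.0686938 = 0.0192343
  π_Busy·L_Busy = 0.43 × 6.0896e-05 = 2.61853e-05
Marginal: 0.0287154 + 0.0192343 + 2.61853e-05 = 0.0479758
So the posterior for State Idle is 0.0192343 / 0.0479758 ≈ 0.4009.

0.4009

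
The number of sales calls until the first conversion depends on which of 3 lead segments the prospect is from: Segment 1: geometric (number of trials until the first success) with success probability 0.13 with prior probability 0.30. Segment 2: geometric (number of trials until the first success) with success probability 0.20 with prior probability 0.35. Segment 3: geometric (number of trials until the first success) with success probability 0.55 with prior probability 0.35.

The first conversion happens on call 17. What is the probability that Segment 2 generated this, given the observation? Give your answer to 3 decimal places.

The responsibility of component k is w_k f_k(x) divided by Σ_j w_j f_j(x).
Evaluate each component's likelihood at the observed value:
  f_1 = 0.014004
  f_2 = 0.0056295
  f_3 = 1.55512e-06
Unnormalised posteriors:
  w_1·f_1 = 0.30 × 0.014004 = 0.00420119
  w_2·f_2 = 0.35 × 0.0056295 = 0.00197032
  w_3·f_3 = 0.35 × 1.55512e-06 = 5.44291e-07
Denominator: 0.00420119 + 0.00197032 + 5.44291e-07 = 0.00617206
P(Segment 2 | x) ≈ 0.319

0.319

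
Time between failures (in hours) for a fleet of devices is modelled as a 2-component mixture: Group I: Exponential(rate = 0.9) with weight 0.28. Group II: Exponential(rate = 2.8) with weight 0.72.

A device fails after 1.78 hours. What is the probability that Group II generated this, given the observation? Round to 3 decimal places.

0.214

The responsibility of component k is π_k f_k(x) divided by Σ_j π_j f_j(x).
Evaluate each component's likelihood at the observed value:
  p_I = 0.9·e^(−0.9·1.78) = 0.9·e^(−1.6020) = 0.181344
  p_II = 2.8·e^(−2.8·1.78) = 2.8·e^(−4.9840) = 0.0191705
Prior × likelihood for each component:
  π_I·p_I = 0.28 × 0.181344 = 0.0507763
  π_II·p_II = 0.72 × 0.0191705 = 0.0138028
Marginal: 0.0507763 + 0.0138028 = 0.0645791
P(Group II | data) = 0.0138028 / 0.0645791 ≈ 0.214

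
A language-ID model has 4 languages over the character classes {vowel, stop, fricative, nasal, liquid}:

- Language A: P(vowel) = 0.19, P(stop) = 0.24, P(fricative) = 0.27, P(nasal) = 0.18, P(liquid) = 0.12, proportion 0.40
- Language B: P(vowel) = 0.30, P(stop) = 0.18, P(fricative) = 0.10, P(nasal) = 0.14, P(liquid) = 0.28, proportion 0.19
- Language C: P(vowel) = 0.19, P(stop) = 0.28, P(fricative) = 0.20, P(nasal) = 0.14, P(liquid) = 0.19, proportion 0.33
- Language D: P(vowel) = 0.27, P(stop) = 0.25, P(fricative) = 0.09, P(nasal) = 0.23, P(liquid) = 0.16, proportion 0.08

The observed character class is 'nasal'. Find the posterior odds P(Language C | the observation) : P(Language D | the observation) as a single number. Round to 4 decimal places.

2.5109

The posterior odds equal the prior odds times the likelihood ratio: (w_i/w_j)·(f_i(x)/f_j(x)).
Categorical probabilities:
  p_A = 0.18
  p_B = 0.14
  p_C = 0.14
  p_D = 0.23
Odds = (0.33/0.08) × (0.14/0.23) = 4.125 × 0.608696 ≈ 2.5109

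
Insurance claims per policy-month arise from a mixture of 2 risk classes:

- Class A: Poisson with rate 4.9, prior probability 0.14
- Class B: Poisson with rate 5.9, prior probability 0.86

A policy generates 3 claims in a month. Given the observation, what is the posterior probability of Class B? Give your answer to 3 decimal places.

The responsibility of component k is P(Z=k) f_k(x) divided by Σ_j P(Z=j) f_j(x).
Evaluate each component's likelihood at the observed value:
  L_A = 0.146014
  L_B = 0.0937707
Weight by the priors:
  P(Z=A)·L_A = 0.14 × 0.146014 = 0.0204419
  P(Z=B)·L_B = 0.86 × 0.0937707 = 0.0806428
Evidence: 0.0204419 + 0.0806428 = 0.101085
P(Class B | the observation) ≈ 0.798

0.798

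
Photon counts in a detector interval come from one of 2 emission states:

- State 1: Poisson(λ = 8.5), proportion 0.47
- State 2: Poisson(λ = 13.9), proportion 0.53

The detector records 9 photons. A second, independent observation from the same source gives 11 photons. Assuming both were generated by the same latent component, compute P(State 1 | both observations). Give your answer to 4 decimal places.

Posterior ∝ prior × likelihood, so P(k | x) ∝ π_k f_k(x); normalise over all components.
Since both observations come from the same component, the likelihood for component k is f_k(x₁)·f_k(x₂).
  L_1 = [e^(−8.5)·8.5^9/9! = 0.129869] × [0.0853001] = 0.0110778
  L_2 = [e^(−13.9)·13.9^9/9! = 0.0490543] × [0.0861616] = 0.0042266
Unnormalised posteriors:
  π_1·L_1 = 0.47 × 0.0110778 = 0.00520657
  π_2·L_2 = 0.53 × 0.0042266 = 0.0022401
Denominator: 0.00520657 + 0.0022401 = 0.00744666
Responsibility of State 1: 0.00520657 / 0.00744666 ≈ 0.6992

0.6992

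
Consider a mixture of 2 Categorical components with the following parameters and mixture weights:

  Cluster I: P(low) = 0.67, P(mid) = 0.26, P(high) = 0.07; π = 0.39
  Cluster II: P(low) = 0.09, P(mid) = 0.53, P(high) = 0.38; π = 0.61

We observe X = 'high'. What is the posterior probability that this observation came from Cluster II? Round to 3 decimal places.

P(component k | x) = π_k·f_k(x) / marginal(x), where marginal(x) = Σ_j π_j·f_j(x).
Component likelihoods at x = 'high':
  L_I = 0.07
  L_II = 0.38
Weight by the priors:
  π_I·L_I = 0.39 × 0.07 = 0.0273
  π_II·L_II = 0.61 × 0.38 = 0.2318
Evidence: 0.0273 + 0.2318 = 0.2591
P(Cluster II | x) ≈ 0.895

0.895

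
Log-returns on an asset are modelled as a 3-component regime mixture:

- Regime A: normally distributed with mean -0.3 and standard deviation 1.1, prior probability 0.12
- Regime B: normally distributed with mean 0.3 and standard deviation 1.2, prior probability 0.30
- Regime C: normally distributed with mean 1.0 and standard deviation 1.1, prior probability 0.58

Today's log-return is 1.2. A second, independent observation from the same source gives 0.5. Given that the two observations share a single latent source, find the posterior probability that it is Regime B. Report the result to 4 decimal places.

0.2541

Posterior ∝ prior × likelihood, so P(k | x) ∝ w_k f_k(x); normalise over all components.
Since both observations come from the same component, the likelihood for component k is f_k(x₁)·f_k(x₂).
  p_A = [(1/(1.1·√(2π)))·exp(−(1.2−-0.3)²/(2·1.1²)) = 0.362675·exp(-0.92975) = 0.14313] × [0.278396] = 0.0398468
  p_B = [(1/(1.2·√(2π)))·exp(−(1.2−0.3)²/(2·1.2²)) = 0.332452·exp(-0.28125) = 0.250948] × [0.327866] = 0.0822774
  p_C = [(1/(1.1·√(2π)))·exp(−(1.2−1.0)²/(2·1.1²)) = 0.362675·exp(-0.01653) = 0.356729] × [0.327079] = 0.116679
Prior × likelihood for each component:
  w_A·p_A = 0.12 × 0.0398468 = 0.00478162
  w_B·p_B = 0.30 × 0.0822774 = 0.0246832
  w_C·p_C = 0.58 × 0.116679 = 0.0676736
Sum: 0.00478162 + 0.0246832 + 0.0676736 = 0.0971384
P(Regime B | x) ≈ 0.2541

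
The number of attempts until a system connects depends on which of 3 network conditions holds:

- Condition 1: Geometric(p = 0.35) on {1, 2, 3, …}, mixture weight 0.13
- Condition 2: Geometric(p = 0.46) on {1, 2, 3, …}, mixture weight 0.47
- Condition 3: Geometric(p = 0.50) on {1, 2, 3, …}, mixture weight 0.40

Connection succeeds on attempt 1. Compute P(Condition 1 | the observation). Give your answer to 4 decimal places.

0.0985

Apply Bayes' rule: the posterior for each component is proportional to its prior times its likelihood at x.
Evaluate each component's likelihood at the observed value:
  f_1 = 0.35
  f_2 = 0.46
  f_3 = 0.5
Weight by the priors:
  π_1·f_1 = 0.13 × 0.35 = 0.0455
  π_2·f_2 = 0.47 × 0.46 = 0.2162
  π_3·f_3 = 0.40 × 0.5 = 0.2
Sum: 0.0455 + 0.2162 + 0.2 = 0.4617
P(Condition 1 | 1) = 0.0455 / 0.4617 ≈ 0.0985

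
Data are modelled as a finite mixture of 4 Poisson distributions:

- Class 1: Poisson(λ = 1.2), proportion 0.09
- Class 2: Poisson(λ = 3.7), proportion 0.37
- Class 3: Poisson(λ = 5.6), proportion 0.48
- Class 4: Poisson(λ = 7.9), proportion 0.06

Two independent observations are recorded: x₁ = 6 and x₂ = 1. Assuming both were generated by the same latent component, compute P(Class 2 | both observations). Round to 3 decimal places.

0.646

The responsibility of component k is π_k f_k(x) divided by Σ_j π_j f_j(x).
Since both observations come from the same component, the likelihood for component k is f_k(x₁)·f_k(x₂).
  f_1 = [e^(−1.2)·1.2^6/6! = 0.00124911] × [0.361433] = 0.000451471
  f_2 = [e^(−3.7)·3.7^6/6! = 0.0881025] × [0.091477] = 0.00805936
  f_3 = [e^(−5.6)·5.6^6/6! = 0.158397] × [0.020708] = 0.00328009
  f_4 = [e^(−7.9)·7.9^6/6! = 0.125171] × [0.00292887] = 0.00036661
Weight by the priors:
  π_1·f_1 = 0.09 × 0.000451471 = 4.06324e-05
  π_2·f_2 = 0.37 × 0.00805936 = 0.00298196
  π_3·f_3 = 0.48 × 0.00328009 = 0.00157444
  π_4·f_4 = 0.06 × 0.00036661 = 2.19966e-05
Normaliser: 4.06324e-05 + 0.00298196 + 0.00157444 + 2.19966e-05 = 0.00461903
P(Class 2 | x₁, x₂) = 0.00298196 / 0.00461903 ≈ 0.646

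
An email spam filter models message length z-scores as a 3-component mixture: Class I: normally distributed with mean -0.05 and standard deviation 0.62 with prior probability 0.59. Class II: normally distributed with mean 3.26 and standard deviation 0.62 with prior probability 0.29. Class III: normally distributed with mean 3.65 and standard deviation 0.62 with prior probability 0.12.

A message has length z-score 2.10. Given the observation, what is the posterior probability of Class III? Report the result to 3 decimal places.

0.092

The responsibility of component k is w_k f_k(x) divided by Σ_j w_j f_j(x).
Evaluate each component's likelihood at the observed value:
  p_I = (1/(0.62·√(2π)))·exp(−(2.10−-0.05)²/(2·0.62²)) = 0.643455·exp(-6.01262) = 0.00157497
  p_II = (1/(0.62·√(2π)))·exp(−(2.10−3.26)²/(2·0.62²)) = 0.643455·exp(-1.75026) = 0.111787
  p_III = (1/(0.62·√(2π)))·exp(−(2.10−3.65)²/(2·0.62²)) = 0.643455·exp(-3.12500) = 0.0282715
Unnormalised posteriors:
  w_I·p_I = 0.59 × 0.00157497 = 0.000929232
  w_II·p_II = 0.29 × 0.111787 = 0.0324181
  w_III·p_III = 0.12 × 0.0282715 = 0.00339257
Sum: 0.000929232 + 0.0324181 + 0.00339257 = 0.0367399
Responsibility of Class III: 0.00339257 / 0.0367399 ≈ 0.092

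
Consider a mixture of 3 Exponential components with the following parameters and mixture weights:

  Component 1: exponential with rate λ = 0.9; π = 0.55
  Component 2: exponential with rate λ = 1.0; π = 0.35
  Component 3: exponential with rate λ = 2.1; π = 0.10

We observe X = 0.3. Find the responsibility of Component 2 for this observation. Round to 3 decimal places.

Apply Bayes' rule: the posterior for each component is proportional to its prior times its likelihood at x.
Evaluate each component's likelihood at the observed value:
  p_1 = 0.9·e^(−0.9·0.3) = 0.9·e^(−0.2700) = 0.687042
  p_2 = 1.0·e^(−1.0·0.3) = 1.0·e^(−0.3000) = 0.740818
  p_3 = 2.1·e^(−2.1·0.3) = 2.1·e^(−0.6300) = 1.11844
Prior × likelihood for each component:
  π_1·p_1 = 0.55 × 0.687042 = 0.377873
  π_2·p_2 = 0.35 × 0.740818 = 0.259286
  π_3·p_3 = 0.10 × 1.11844 = 0.111844
Normaliser: 0.377873 + 0.259286 + 0.111844 = 0.749004
So the posterior for Component 2 is 0.259286 / 0.749004 ≈ 0.346.

0.346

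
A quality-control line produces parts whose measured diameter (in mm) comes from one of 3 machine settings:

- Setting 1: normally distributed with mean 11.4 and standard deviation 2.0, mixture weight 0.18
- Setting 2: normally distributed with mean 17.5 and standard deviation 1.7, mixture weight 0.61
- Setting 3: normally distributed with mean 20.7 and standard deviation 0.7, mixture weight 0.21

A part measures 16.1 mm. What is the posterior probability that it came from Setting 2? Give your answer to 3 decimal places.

0.978

By Bayes' theorem, P(k | x) = w_k f_k(x) / Σ_j w_j f_j(x).
Evaluate each component's likelihood at the observed value:
  f_1 = 0.0126091
  f_2 = 0.167183
  f_3 = 2.39109e-10
Weight by the priors:
  w_1·f_1 = 0.18 × 0.0126091 = 0.00226964
  w_2·f_2 = 0.61 × 0.167183 = 0.101982
  w_3·f_3 = 0.21 × 2.39109e-10 = 5.0213e-11
Normaliser: 0.00226964 + 0.101982 + 5.0213e-11 = 0.104251
So the posterior for Setting 2 is 0.101982 / 0.104251 ≈ 0.978.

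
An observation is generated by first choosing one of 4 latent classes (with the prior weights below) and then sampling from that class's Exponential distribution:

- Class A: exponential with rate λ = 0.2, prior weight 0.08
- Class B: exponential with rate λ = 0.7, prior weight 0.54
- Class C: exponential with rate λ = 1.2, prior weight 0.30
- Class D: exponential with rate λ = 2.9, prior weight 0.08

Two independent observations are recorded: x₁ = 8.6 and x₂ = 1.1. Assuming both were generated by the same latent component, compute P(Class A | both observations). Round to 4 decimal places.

0.6040

The responsibility of component k is w_k f_k(x) divided by Σ_j w_j f_j(x).
Since both observations come from the same component, the likelihood for component k is f_k(x₁)·f_k(x₂).
  p_A = [0.2·e^(−0.2·8.6) = 0.2·e^(−1.7200) = 0.0358132] × [0.160504] = 0.00574816
  p_B = [0.7·e^(−0.7·8.6) = 0.7·e^(−6.0200) = 0.00170077] × [0.324109] = 0.000551235
  p_C = [1.2·e^(−1.2·8.6) = 1.2·e^(−10.3200) = 3.95605e-05] × [0.320562] = 1.26816e-05
  p_D = [2.9·e^(−2.9·8.6) = 2.9·e^(−24.9400) = 4.27655e-11] × [0.119398] = 5.10613e-12
Prior × likelihood for each component:
  w_A·p_A = 0.08 × 0.00574816 = 0.000459853
  w_B·p_B = 0.54 × 0.000551235 = 0.000297667
  w_C·p_C = 0.30 × 1.26816e-05 = 3.80449e-06
  w_D·p_D = 0.08 × 5.10613e-12 = 4.08491e-13
Sum: 0.000459853 + 0.000297667 + 3.80449e-06 + 4.08491e-13 = 0.000761324
P(Class A | x) ≈ 0.6040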